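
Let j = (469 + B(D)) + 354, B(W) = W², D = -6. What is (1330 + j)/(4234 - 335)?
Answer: 2189/3899 ≈ 0.56143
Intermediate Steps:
j = 859 (j = (469 + (-6)²) + 354 = (469 + 36) + 354 = 505 + 354 = 859)
(1330 + j)/(4234 - 335) = (1330 + 859)/(4234 - 335) = 2189/3899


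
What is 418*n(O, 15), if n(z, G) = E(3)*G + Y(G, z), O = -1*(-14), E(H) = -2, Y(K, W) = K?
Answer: -6270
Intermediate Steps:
O = 14
n(z, G) = -G (n(z, G) = -2*G + G = -G)
418*n(O, 15) = 418*(-1*15) = 418*(-15) = -6270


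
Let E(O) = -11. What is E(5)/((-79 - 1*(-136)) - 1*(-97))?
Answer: -1/14 ≈ -0.071429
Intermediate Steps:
E(5)/((-79 - 1*(-136)) - 1*(-97)) = -11/((-79 - 1*(-136)) - 1*(-97)) = -11/((-79 + 136) + 97) = -11/(57 + 97) = -11/154 = -11*1/154 = -1/14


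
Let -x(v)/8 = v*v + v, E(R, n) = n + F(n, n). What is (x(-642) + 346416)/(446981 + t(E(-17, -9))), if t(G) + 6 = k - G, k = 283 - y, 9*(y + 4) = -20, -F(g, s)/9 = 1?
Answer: -1325592/201277 ≈ -6.5859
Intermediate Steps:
F(g, s) = -9 (F(g, s) = -9*1 = -9)
y = -56/9 (y = -4 + (⅑)*(-20) = -4 - 20/9 = -56/9 ≈ -6.2222)
E(R, n) = -9 + n (E(R, n) = n - 9 = -9 + n)
x(v) = -8*v - 8*v² (x(v) = -8*(v*v + v) = -8*(v² + v) = -8*(v + v²) = -8*v - 8*v²)
k = 2603/9 (k = 283 - 1*(-56/9) = 283 + 56/9 = 2603/9 ≈ 289.22)
t(G) = 2549/9 - G (t(G) = -6 + (2603/9 - G) = 2549/9 - G)
(x(-642) + 346416)/(446981 + t(E(-17, -9))) = (-8*(-642)*(1 - 642) + 346416)/(446981 + (2549/9 - (-9 - 9))) = (-8*(-642)*(-641) + 346416)/(446981 + (2549/9 - 1*(-18))) = (-3292176 + 346416)/(446981 + (2549/9 + 18)) = -2945760/(446981 + 2711/9) = -2945760/4025540/9 = -2945760*9/4025540 = -1325592/201277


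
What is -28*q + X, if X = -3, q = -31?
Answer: 865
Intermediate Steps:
-28*q + X = -28*(-31) - 3 = 868 - 3 = 865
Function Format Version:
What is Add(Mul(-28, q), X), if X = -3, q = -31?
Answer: 865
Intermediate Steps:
Add(Mul(-28, q), X) = Add(Mul(-28, -31), -3) = Add(868, -3) = 865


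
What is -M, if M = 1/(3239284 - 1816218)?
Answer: -1/1423066 ≈ -7.0271e-7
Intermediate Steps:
M = 1/1423066 ≈ 7.0271e-7
-M = -1*1/1423066 = -1/1423066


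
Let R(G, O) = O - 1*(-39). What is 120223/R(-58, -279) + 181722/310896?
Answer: -86419529/172720 ≈ -500.34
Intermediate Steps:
R(G, O) = 39 + O (R(G, O) = O + 39 = 39 + O)
120223/R(-58, -279) + 181722/310896 = 120223/(39 - 279) + 181722/310896 = 120223/(-240) + 181722*(1/310896) = 120223*(-1/240) + 30287/51816 = -120223/240 + 30287/51816 = -86419529/172720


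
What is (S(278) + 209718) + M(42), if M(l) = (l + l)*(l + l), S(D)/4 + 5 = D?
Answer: 217866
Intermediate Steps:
S(D) = -20 + 4*D
M(l) = 4*l**2 (M(l) = (2*l)*(2*l) = 4*l**2)
(S(278) + 209718) + M(42) = ((-20 + 4*278) + 209718) + 4*42**2 = ((-20 + 1112) + 209718) + 4*1764 = (1092 + 209718) + 7056 = 210810 + 7056 = 217866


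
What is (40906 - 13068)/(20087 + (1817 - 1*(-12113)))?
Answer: 27838/34017 ≈ 0.81836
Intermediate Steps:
(40906 - 13068)/(20087 + (1817 - 1*(-12113))) = 27838/(20087 + (1817 + 12113)) = 27838/(20087 + 13930) = 27838/34017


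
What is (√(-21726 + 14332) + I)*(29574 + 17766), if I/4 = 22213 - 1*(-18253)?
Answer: 7662641760 + 47340*I*√7394 ≈ 7.6626e+9 + 4.0707e+6*I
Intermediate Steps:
I = 161864 (I = 4*(22213 - 1*(-18253)) = 4*(22213 + 18253) = 4*40466 = 161864)
(√(-21726 + 14332) + I)*(29574 + 17766) = (√(-21726 + 14332) + 161864)*(29574 + 17766) = (√(-7394) + 161864)*47340 = (I*√7394 + 161864)*47340 = (161864 + I*√7394)*47340 = 7662641760 + 47340*I*√7394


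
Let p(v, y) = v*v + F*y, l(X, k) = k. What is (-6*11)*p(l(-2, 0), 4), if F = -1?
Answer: 264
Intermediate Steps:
p(v, y) = v**2 - y (p(v, y) = v*v - y = v**2 - y)
(-6*11)*p(l(-2, 0), 4) = (-6*11)*(0**2 - 1*4) = -66*(0 - 4) = -66*(-4) = 264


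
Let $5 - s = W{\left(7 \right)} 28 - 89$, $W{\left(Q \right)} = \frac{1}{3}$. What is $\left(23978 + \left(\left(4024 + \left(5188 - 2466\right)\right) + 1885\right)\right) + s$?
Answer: $\frac{98081}{3} \approx 32694.0$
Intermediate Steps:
$W{\left(Q \right)} = \frac{1}{3}$
$s = \frac{254}{3}$ ($s = 5 - \left(\frac{1}{3} \cdot 28 - 89\right) = 5 - \left(\frac{28}{3} - 89\right) = 5 - - \frac{239}{3} = 5 + \frac{239}{3} = \frac{254}{3} \approx 84.667$)
$\left(23978 + \left(\left(4024 + \left(5188 - 2466\right)\right) + 1885\right)\right) + s = \left(23978 + \left(\left(4024 + \left(5188 - 2466\right)\right) + 1885\right)\right) + \frac{254}{3} = \left(23978 + \left(\left(4024 + 2722\right) + 1885\right)\right) + \frac{254}{3} = \left(23978 + \left(6746 + 1885\right)\right) + \frac{254}{3} = \left(23978 + 8631\right) + \frac{254}{3} = 32609 + \frac{254}{3} = \frac{98081}{3}$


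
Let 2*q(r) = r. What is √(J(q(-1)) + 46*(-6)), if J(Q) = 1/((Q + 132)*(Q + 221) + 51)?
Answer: 2*I*√931459792674/116187 ≈ 16.613*I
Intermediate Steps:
q(r) = r/2
J(Q) = 1/(51 + (132 + Q)*(221 + Q)) (J(Q) = 1/((132 + Q)*(221 + Q) + 51) = 1/(51 + (132 + Q)*(221 + Q)))
√(J(q(-1)) + 46*(-6)) = √(1/(29223 + ((½)*(-1))² + 353*((½)*(-1))) + 46*(-6)) = √(1/(29223 + (-½)² + 353*(-½)) - 276) = √(1/(29223 + ¼ - 353/2) - 276) = √(1/(116187/4) - 276) = √(4/116187 - 276) = √(-32067608/116187) = 2*I*√931459792674/116187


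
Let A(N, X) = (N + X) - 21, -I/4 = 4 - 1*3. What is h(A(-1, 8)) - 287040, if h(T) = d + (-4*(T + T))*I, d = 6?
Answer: -287482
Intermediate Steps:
I = -4 (I = -4*(4 - 1*3) = -4*(4 - 3) = -4*1 = -4)
A(N, X) = -21 + N + X
h(T) = 6 + 32*T (h(T) = 6 - 4*(T + T)*(-4) = 6 - 8*T*(-4) = 6 + 32*T)
h(A(-1, 8)) - 287040 = (6 + 32*(-21 - 1 + 8)) - 287040 = (6 + 32*(-14)) - 287040 = (6 - 448) - 287040 = -442 - 287040 = -287482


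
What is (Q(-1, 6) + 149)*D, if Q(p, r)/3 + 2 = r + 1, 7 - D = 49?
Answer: -6888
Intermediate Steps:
D = -42 (D = 7 - 1*49 = 7 - 49 = -42)
Q(p, r) = -3 + 3*r (Q(p, r) = -6 + 3*(r + 1) = -6 + 3*(1 + r) = -6 + (3 + 3*r) = -3 + 3*r)
(Q(-1, 6) + 149)*D = ((-3 + 3*6) + 149)*(-42) = ((-3 + 18) + 149)*(-42) = (15 + 149)*(-42) = 164*(-42) = -6888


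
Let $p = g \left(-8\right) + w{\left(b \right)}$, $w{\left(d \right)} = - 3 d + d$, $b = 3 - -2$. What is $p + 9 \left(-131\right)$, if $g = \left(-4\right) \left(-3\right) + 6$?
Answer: $-1333$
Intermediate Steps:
$g = 18$ ($g = 12 + 6 = 18$)
$b = 5$ ($b = 3 + 2 = 5$)
$w{\left(d \right)} = - 2 d$
$p = -154$ ($p = 18 \left(-8\right) - 10 = -144 - 10 = -154$)
$p + 9 \left(-131\right) = -154 + 9 \left(-131\right) = -154 - 1179 = -1333$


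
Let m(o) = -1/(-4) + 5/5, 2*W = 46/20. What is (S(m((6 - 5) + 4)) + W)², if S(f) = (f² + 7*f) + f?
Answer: 1034289/6400 ≈ 161.61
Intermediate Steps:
W = 23/20 (W = (46/20)/2 = (46*(1/20))/2 = (½)*(23/10) = 23/20 ≈ 1.1500)
m(o) = 5/4 (m(o) = -1*(-¼) + 5*(⅕) = ¼ + 1 = 5/4)
S(f) = f² + 8*f
(S(m((6 - 5) + 4)) + W)² = (5*(8 + 5/4)/4 + 23/20)² = ((5/4)*(37/4) + 23/20)² = (185/16 + 23/20)² = (1017/80)² = 1034289/6400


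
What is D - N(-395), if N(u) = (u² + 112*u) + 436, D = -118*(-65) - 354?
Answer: -104905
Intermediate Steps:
D = 7316 (D = 7670 - 354 = 7316)
N(u) = 436 + u² + 112*u
D - N(-395) = 7316 - (436 + (-395)² + 112*(-395)) = 7316 - (436 + 156025 - 44240) = 7316 - 1*112221 = 7316 - 112221 = -104905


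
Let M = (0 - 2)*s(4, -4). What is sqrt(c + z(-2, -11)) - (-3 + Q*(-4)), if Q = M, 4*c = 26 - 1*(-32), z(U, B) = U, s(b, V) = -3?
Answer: 27 + 5*sqrt(2)/2 ≈ 30.536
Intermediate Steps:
M = 6 (M = (0 - 2)*(-3) = -2*(-3) = 6)
c = 29/2 (c = (26 - 1*(-32))/4 = (26 + 32)/4 = (1/4)*58 = 29/2 ≈ 14.500)
Q = 6
sqrt(c + z(-2, -11)) - (-3 + Q*(-4)) = sqrt(29/2 - 2) - (-3 + 6*(-4)) = sqrt(25/2) - (-3 - 24) = 5*sqrt(2)/2 - 1*(-27) = 5*sqrt(2)/2 + 27 = 27 + 5*sqrt(2)/2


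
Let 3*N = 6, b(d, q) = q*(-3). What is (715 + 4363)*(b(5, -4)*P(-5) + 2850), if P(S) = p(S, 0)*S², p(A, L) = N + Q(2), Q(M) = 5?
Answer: 25136100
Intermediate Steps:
b(d, q) = -3*q
N = 2 (N = (⅓)*6 = 2)
p(A, L) = 7 (p(A, L) = 2 + 5 = 7)
P(S) = 7*S²
(715 + 4363)*(b(5, -4)*P(-5) + 2850) = (715 + 4363)*((-3*(-4))*(7*(-5)²) + 2850) = 5078*(12*(7*25) + 2850) = 5078*(12*175 + 2850) = 5078*(2100 + 2850) = 5078*4950 = 25136100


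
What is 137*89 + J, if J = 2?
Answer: 12195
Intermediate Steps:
137*89 + J = 137*89 + 2 = 12193 + 2 = 12195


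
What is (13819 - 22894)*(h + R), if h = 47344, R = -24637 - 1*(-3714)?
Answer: -239770575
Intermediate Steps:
R = -20923 (R = -24637 + 3714 = -20923)
(13819 - 22894)*(h + R) = (13819 - 22894)*(47344 - 20923) = -9075*26421 = -239770575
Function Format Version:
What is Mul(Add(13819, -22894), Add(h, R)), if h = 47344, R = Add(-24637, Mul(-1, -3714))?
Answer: -239770575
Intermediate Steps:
R = -20923 (R = Add(-24637, 3714) = -20923)
Mul(Add(13819, -22894), Add(h, R)) = Mul(Add(13819, -22894), Add(47344, -20923)) = Mul(-9075, 26421) = -239770575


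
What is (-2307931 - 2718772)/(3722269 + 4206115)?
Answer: -5026703/7928384 ≈ -0.63401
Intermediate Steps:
(-2307931 - 2718772)/(3722269 + 4206115) = -5026703/7928384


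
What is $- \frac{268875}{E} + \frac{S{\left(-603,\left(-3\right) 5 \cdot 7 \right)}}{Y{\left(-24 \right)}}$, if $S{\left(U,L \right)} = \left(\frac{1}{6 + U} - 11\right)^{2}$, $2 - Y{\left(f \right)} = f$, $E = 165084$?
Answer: $\frac{771655064611}{254962167876} \approx 3.0265$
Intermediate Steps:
$Y{\left(f \right)} = 2 - f$
$S{\left(U,L \right)} = \left(-11 + \frac{1}{6 + U}\right)^{2}$
$- \frac{268875}{E} + \frac{S{\left(-603,\left(-3\right) 5 \cdot 7 \right)}}{Y{\left(-24 \right)}} = - \frac{268875}{165084} + \frac{\frac{1}{\left(6 - 603\right)^{2}} \left(65 + 11 \left(-603\right)\right)^{2}}{2 - -24} = \left(-268875\right) \frac{1}{165084} + \frac{\frac{1}{356409} \left(65 - 6633\right)^{2}}{2 + 24} = - \frac{89625}{55028} + \frac{\frac{1}{356409} \left(-6568\right)^{2}}{26} = - \frac{89625}{55028} + \frac{1}{356409} \cdot 43138624 \cdot \frac{1}{26} = - \frac{89625}{55028} + \frac{43138624}{356409} \cdot \frac{1}{26} = - \frac{89625}{55028} + \frac{21569312}{4633317} = \frac{771655064611}{254962167876}$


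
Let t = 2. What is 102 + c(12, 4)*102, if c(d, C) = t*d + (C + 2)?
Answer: 3162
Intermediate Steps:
c(d, C) = 2 + C + 2*d (c(d, C) = 2*d + (C + 2) = 2*d + (2 + C) = 2 + C + 2*d)
102 + c(12, 4)*102 = 102 + (2 + 4 + 2*12)*102 = 102 + (2 + 4 + 24)*102 = 102 + 30*102 = 102 + 3060 = 3162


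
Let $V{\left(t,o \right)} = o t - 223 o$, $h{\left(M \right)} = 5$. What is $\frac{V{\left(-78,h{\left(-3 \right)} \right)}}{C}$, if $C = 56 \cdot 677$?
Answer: $- \frac{215}{5416} \approx -0.039697$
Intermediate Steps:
$C = 37912$
$V{\left(t,o \right)} = - 223 o + o t$
$\frac{V{\left(-78,h{\left(-3 \right)} \right)}}{C} = \frac{5 \left(-223 - 78\right)}{37912} = 5 \left(-301\right) \frac{1}{37912} = \left(-1505\right) \frac{1}{37912} = - \frac{215}{5416}$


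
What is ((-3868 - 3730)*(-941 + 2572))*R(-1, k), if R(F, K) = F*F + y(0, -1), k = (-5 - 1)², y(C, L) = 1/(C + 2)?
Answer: -18588507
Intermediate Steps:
y(C, L) = 1/(2 + C)
k = 36 (k = (-6)² = 36)
R(F, K) = ½ + F² (R(F, K) = F*F + 1/(2 + 0) = F² + 1/2 = F² + ½ = ½ + F²)
((-3868 - 3730)*(-941 + 2572))*R(-1, k) = ((-3868 - 3730)*(-941 + 2572))*(½ + (-1)²) = (-7598*1631)*(½ + 1) = -12392338*3/2 = -18588507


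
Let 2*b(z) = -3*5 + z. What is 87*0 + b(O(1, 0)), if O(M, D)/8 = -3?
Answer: -39/2 ≈ -19.500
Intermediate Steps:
O(M, D) = -24 (O(M, D) = 8*(-3) = -24)
b(z) = -15/2 + z/2 (b(z) = (-3*5 + z)/2 = (-15 + z)/2 = -15/2 + z/2)
87*0 + b(O(1, 0)) = 87*0 + (-15/2 + (½)*(-24)) = 0 + (-15/2 - 12) = 0 - 39/2 = -39/2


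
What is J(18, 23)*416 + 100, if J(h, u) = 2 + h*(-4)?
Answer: -29020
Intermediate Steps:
J(h, u) = 2 - 4*h
J(18, 23)*416 + 100 = (2 - 4*18)*416 + 100 = (2 - 72)*416 + 100 = -70*416 + 100 = -29120 + 100 = -29020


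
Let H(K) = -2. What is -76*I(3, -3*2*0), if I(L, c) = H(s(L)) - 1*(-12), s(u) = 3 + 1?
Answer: -760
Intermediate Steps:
s(u) = 4
I(L, c) = 10 (I(L, c) = -2 - 1*(-12) = -2 + 12 = 10)
-76*I(3, -3*2*0) = -76*10 = -760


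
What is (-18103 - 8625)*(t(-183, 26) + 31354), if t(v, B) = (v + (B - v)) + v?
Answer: -833833416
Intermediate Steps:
t(v, B) = B + v
(-18103 - 8625)*(t(-183, 26) + 31354) = (-18103 - 8625)*((26 - 183) + 31354) = -26728*(-157 + 31354) = -26728*31197 = -833833416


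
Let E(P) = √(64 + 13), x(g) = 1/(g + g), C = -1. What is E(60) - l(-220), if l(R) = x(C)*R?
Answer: -110 + √77 ≈ -101.23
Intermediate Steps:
x(g) = 1/(2*g)
l(R) = -R/2 (l(R) = ((½)/(-1))*R = ((½)*(-1))*R = -R/2)
E(P) = √77
E(60) - l(-220) = √77 - (-1)*(-220)/2 = √77 - 1*110 = √77 - 110 = -110 + √77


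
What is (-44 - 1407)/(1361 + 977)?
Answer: -1451/2338 ≈ -0.62062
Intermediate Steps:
(-44 - 1407)/(1361 + 977) = -1451/2338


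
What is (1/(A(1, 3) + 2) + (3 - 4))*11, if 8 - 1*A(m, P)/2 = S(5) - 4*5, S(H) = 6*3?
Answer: -21/2 ≈ -10.500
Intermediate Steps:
S(H) = 18
A(m, P) = 20 (A(m, P) = 16 - 2*(18 - 4*5) = 16 - 2*(18 - 20) = 16 - 2*(-2) = 16 + 4 = 20)
(1/(A(1, 3) + 2) + (3 - 4))*11 = (1/(20 + 2) + (3 - 4))*11 = (1/22 - 1)*11 = -21/22*11 = -21/2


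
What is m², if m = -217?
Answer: 47089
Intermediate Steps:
m² = (-217)² = 47089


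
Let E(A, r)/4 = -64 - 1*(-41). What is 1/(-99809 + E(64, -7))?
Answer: -1/99901 ≈ -1.0010e-5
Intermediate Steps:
E(A, r) = -92 (E(A, r) = 4*(-64 - 1*(-41)) = 4*(-64 + 41) = 4*(-23) = -92)
1/(-99809 + E(64, -7)) = 1/(-99809 - 92) = 1/(-99901) = -1/99901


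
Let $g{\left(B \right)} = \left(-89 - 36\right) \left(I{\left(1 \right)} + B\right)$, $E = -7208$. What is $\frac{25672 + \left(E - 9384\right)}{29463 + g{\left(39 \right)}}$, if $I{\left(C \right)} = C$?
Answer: $\frac{9080}{24463} \approx 0.37117$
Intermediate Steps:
$g{\left(B \right)} = -125 - 125 B$ ($g{\left(B \right)} = \left(-89 - 36\right) \left(1 + B\right) = - 125 \left(1 + B\right) = -125 - 125 B$)
$\frac{25672 + \left(E - 9384\right)}{29463 + g{\left(39 \right)}} = \frac{25672 - 16592}{29463 - 5000} = \frac{9080}{29463 - 5000} = \frac{9080}{24463}$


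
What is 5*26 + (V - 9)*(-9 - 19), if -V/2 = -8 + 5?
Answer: 214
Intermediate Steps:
V = 6 (V = -2*(-8 + 5) = -2*(-3) = 6)
5*26 + (V - 9)*(-9 - 19) = 5*26 + (6 - 9)*(-9 - 19) = 130 - 3*(-28) = 130 + 84 = 214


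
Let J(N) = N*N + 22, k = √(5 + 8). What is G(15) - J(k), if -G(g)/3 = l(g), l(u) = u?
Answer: -80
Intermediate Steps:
k = √13 ≈ 3.6056
J(N) = 22 + N² (J(N) = N² + 22 = 22 + N²)
G(g) = -3*g
G(15) - J(k) = -3*15 - (22 + (√13)²) = -45 - (22 + 13) = -45 - 1*35 = -45 - 35 = -80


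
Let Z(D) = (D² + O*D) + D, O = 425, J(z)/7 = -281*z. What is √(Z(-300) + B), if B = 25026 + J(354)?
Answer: 6*I*√19697 ≈ 842.08*I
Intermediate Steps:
J(z) = -1967*z (J(z) = 7*(-281*z) = -1967*z)
B = -671292 (B = 25026 - 1967*354 = 25026 - 696318 = -671292)
Z(D) = D² + 426*D (Z(D) = (D² + 425*D) + D = D² + 426*D)
√(Z(-300) + B) = √(-300*(426 - 300) - 671292) = √(-300*126 - 671292) = √(-37800 - 671292) = √(-709092) = 6*I*√19697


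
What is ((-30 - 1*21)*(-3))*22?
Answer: 3366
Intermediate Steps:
((-30 - 1*21)*(-3))*22 = ((-30 - 21)*(-3))*22 = -51*(-3)*22 = 153*22 = 3366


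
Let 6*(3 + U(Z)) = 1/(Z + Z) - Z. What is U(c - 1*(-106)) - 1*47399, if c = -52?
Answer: -30722327/648 ≈ -47411.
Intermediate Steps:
U(Z) = -3 - Z/6 + 1/(12*Z) (U(Z) = -3 + (1/(Z + Z) - Z)/6 = -3 + (1/(2*Z) - Z)/6 = -3 + (-Z/6 + 1/(12*Z)) = -3 - Z/6 + 1/(12*Z))
U(c - 1*(-106)) - 1*47399 = (-3 - (-52 - 1*(-106))/6 + 1/(12*(-52 - 1*(-106)))) - 1*47399 = (-3 - (-52 + 106)/6 + 1/(12*(-52 + 106))) - 47399 = (-3 - ⅙*54 + (1/12)/54) - 47399 = (-3 - 9 + (1/12)*(1/54)) - 47399 = (-3 - 9 + 1/648) - 47399 = -7775/648 - 47399 = -30722327/648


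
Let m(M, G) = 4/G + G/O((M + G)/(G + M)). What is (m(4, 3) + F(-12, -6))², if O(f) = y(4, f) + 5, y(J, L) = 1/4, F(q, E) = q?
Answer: 44944/441 ≈ 101.91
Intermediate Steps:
y(J, L) = ¼
O(f) = 21/4 (O(f) = ¼ + 5 = 21/4)
m(M, G) = 4/G + 4*G/21 (m(M, G) = 4/G + G/(21/4) = 4/G + G*(4/21) = 4/G + 4*G/21)
(m(4, 3) + F(-12, -6))² = ((4/3 + (4/21)*3) - 12)² = ((4*(⅓) + 4/7) - 12)² = ((4/3 + 4/7) - 12)² = (40/21 - 12)² = (-212/21)² = 44944/441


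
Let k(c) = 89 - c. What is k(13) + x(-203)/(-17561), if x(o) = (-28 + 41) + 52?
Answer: 1334571/17561 ≈ 75.996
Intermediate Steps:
x(o) = 65 (x(o) = 13 + 52 = 65)
k(13) + x(-203)/(-17561) = (89 - 1*13) + 65/(-17561) = (89 - 13) + 65*(-1/17561) = 76 - 65/17561 = 1334571/17561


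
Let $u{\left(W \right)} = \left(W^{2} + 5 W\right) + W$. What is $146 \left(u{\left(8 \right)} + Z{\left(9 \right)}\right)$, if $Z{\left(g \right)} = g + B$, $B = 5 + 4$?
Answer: $18980$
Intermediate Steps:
$u{\left(W \right)} = W^{2} + 6 W$
$B = 9$
$Z{\left(g \right)} = 9 + g$ ($Z{\left(g \right)} = g + 9 = 9 + g$)
$146 \left(u{\left(8 \right)} + Z{\left(9 \right)}\right) = 146 \left(8 \left(6 + 8\right) + \left(9 + 9\right)\right) = 146 \left(8 \cdot 14 + 18\right) = 146 \left(112 + 18\right) = 146 \cdot 130 = 18980$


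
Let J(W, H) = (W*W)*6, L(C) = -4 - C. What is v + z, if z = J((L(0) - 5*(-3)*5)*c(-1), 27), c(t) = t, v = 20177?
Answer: 50423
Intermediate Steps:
J(W, H) = 6*W² (J(W, H) = W²*6 = 6*W²)
z = 30246 (z = 6*(((-4 - 1*0) - 5*(-3)*5)*(-1))² = 6*(((-4 + 0) + 15*5)*(-1))² = 6*((-4 + 75)*(-1))² = 6*(71*(-1))² = 6*(-71)² = 6*5041 = 30246)
v + z = 20177 + 30246 = 50423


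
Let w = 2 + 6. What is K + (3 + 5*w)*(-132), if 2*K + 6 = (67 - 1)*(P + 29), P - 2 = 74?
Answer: -2214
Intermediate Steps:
P = 76 (P = 2 + 74 = 76)
K = 3462 (K = -3 + ((67 - 1)*(76 + 29))/2 = -3 + (66*105)/2 = -3 + (1/2)*6930 = -3 + 3465 = 3462)
w = 8
K + (3 + 5*w)*(-132) = 3462 + (3 + 5*8)*(-132) = 3462 + (3 + 40)*(-132) = 3462 + 43*(-132) = 3462 - 5676 = -2214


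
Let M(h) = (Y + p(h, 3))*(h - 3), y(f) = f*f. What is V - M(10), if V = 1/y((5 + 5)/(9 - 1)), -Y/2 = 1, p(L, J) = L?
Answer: -1384/25 ≈ -55.360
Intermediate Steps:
Y = -2 (Y = -2*1 = -2)
y(f) = f²
M(h) = (-3 + h)*(-2 + h) (M(h) = (-2 + h)*(h - 3) = (-2 + h)*(-3 + h) = (-3 + h)*(-2 + h))
V = 16/25 (V = 1/(((5 + 5)/(9 - 1))²) = 1/((10/8)²) = 1/((10*(⅛))²) = 1/((5/4)²) = 1/(25/16) = 16/25 ≈ 0.64000)
V - M(10) = 16/25 - (6 + 10² - 5*10) = 16/25 - (6 + 100 - 50) = 16/25 - 1*56 = 16/25 - 56 = -1384/25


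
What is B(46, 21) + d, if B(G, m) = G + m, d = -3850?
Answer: -3783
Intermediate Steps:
B(46, 21) + d = (46 + 21) - 3850 = 67 - 3850 = -3783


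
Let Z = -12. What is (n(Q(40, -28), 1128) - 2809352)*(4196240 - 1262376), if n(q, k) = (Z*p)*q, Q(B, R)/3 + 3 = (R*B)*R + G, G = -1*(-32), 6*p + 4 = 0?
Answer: -6032071325824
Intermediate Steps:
p = -⅔ (p = -⅔ + (⅙)*0 = -⅔ + 0 = -⅔ ≈ -0.66667)
G = 32
Q(B, R) = 87 + 3*B*R² (Q(B, R) = -9 + 3*((R*B)*R + 32) = -9 + 3*((B*R)*R + 32) = -9 + 3*(B*R² + 32) = -9 + 3*(32 + B*R²) = -9 + (96 + 3*B*R²) = 87 + 3*B*R²)
n(q, k) = 8*q (n(q, k) = (-12*(-⅔))*q = 8*q)
(n(Q(40, -28), 1128) - 2809352)*(4196240 - 1262376) = (8*(87 + 3*40*(-28)²) - 2809352)*(4196240 - 1262376) = (8*(87 + 3*40*784) - 2809352)*2933864 = (8*(87 + 94080) - 2809352)*2933864 = (8*94167 - 2809352)*2933864 = (753336 - 2809352)*2933864 = -2056016*2933864 = -6032071325824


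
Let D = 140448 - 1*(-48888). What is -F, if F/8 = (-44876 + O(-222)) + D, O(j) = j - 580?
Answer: -1149264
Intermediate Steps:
D = 189336 (D = 140448 + 48888 = 189336)
O(j) = -580 + j
F = 1149264 (F = 8*((-44876 + (-580 - 222)) + 189336) = 8*((-44876 - 802) + 189336) = 8*(-45678 + 189336) = 8*143658 = 1149264)
-F = -1*1149264 = -1149264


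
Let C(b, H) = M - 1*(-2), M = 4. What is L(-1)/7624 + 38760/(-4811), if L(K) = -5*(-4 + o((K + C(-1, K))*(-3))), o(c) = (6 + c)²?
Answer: -17491675/2157592 ≈ -8.1070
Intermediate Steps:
C(b, H) = 6 (C(b, H) = 4 - 1*(-2) = 4 + 2 = 6)
L(K) = 20 - 5*(-12 - 3*K)² (L(K) = -5*(-4 + (6 + (K + 6)*(-3))²) = -5*(-4 + (6 + (6 + K)*(-3))²) = -5*(-4 + (6 + (-18 - 3*K))²) = -5*(-4 + (-12 - 3*K)²) = 20 - 5*(-12 - 3*K)²)
L(-1)/7624 + 38760/(-4811) = (20 - 45*(4 - 1)²)/7624 + 38760/(-4811) = (20 - 45*3²)*(1/7624) + 38760*(-1/4811) = (20 - 45*9)*(1/7624) - 2280/283 = (20 - 405)*(1/7624) - 2280/283 = -385*1/7624 - 2280/283 = -385/7624 - 2280/283 = -17491675/2157592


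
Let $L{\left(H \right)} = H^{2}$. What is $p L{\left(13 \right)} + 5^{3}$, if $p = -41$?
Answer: $-6804$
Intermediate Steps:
$p L{\left(13 \right)} + 5^{3} = - 41 \cdot 13^{2} + 5^{3} = \left(-41\right) 169 + 125 = -6929 + 125 = -6804$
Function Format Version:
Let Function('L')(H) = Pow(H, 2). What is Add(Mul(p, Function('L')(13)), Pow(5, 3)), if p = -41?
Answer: -6804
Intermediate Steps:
Add(Mul(p, Function('L')(13)), Pow(5, 3)) = Add(Mul(-41, Pow(13, 2)), Pow(5, 3)) = Add(Mul(-41, 169), 125) = Add(-6929, 125) = -6804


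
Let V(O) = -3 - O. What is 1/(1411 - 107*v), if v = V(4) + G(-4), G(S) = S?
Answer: 1/2588 ≈ 0.00038640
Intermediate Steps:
v = -11 (v = (-3 - 1*4) - 4 = (-3 - 4) - 4 = -7 - 4 = -11)
1/(1411 - 107*v) = 1/(1411 - 107*(-11)) = 1/(1411 + 1177) = 1/2588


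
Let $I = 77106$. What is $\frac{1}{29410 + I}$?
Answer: $\frac{1}{106516} \approx 9.3883 \cdot 10^{-6}$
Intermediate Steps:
$\frac{1}{29410 + I} = \frac{1}{29410 + 77106} = \frac{1}{106516}$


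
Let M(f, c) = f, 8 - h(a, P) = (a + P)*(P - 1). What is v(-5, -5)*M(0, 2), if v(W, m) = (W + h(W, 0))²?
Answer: 0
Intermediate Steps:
h(a, P) = 8 - (-1 + P)*(P + a) (h(a, P) = 8 - (a + P)*(P - 1) = 8 - (P + a)*(-1 + P) = 8 - (-1 + P)*(P + a))
v(W, m) = (8 + 2*W)² (v(W, m) = (W + (8 + 0 + W - 1*0² - 1*0*W))² = (W + (8 + 0 + W - 1*0 + 0))² = (W + (8 + 0 + W + 0 + 0))² = (W + (8 + W))² = (8 + 2*W)²)
v(-5, -5)*M(0, 2) = (4*(4 - 5)²)*0 = (4*(-1)²)*0 = (4*1)*0 = 4*0 = 0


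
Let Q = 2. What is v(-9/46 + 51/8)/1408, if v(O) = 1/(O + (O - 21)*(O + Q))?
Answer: -529/85688394 ≈ -6.1735e-6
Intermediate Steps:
v(O) = 1/(O + (-21 + O)*(2 + O)) (v(O) = 1/(O + (O - 21)*(O + 2)) = 1/(O + (-21 + O)*(2 + O)))
v(-9/46 + 51/8)/1408 = 1/(-42 + (-9/46 + 51/8)² - 18*(-9/46 + 51/8)*1408) = (1/1408)/(-42 + (-9*1/46 + 51*(⅛))² - 18*(-9*1/46 + 51*(⅛))) = (1/1408)/(-42 + (-9/46 + 51/8)² - 18*(-9/46 + 51/8)) = (1/1408)/(-42 + (1137/184)² - 18*1137/184) = (1/1408)/(-42 + 1292769/33856 - 10233/92) = (1/1408)/(-3894927/33856) = -33856/3894927*1/1408 = -529/85688394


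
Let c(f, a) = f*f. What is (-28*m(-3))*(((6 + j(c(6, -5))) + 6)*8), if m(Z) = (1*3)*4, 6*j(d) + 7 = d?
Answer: -45248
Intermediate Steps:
c(f, a) = f**2
j(d) = -7/6 + d/6
m(Z) = 12 (m(Z) = 3*4 = 12)
(-28*m(-3))*(((6 + j(c(6, -5))) + 6)*8) = (-28*12)*(((6 + (-7/6 + (1/6)*6**2)) + 6)*8) = -336*((6 + (-7/6 + (1/6)*36)) + 6)*8 = -336*((6 + (-7/6 + 6)) + 6)*8 = -336*((6 + 29/6) + 6)*8 = -336*(65/6 + 6)*8 = -5656*8 = -336*404/3 = -45248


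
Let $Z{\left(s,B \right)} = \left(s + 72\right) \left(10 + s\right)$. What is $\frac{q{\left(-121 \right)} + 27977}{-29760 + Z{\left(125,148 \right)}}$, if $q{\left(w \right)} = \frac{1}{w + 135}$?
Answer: $- \frac{391679}{44310} \approx -8.8395$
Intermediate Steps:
$Z{\left(s,B \right)} = \left(10 + s\right) \left(72 + s\right)$ ($Z{\left(s,B \right)} = \left(72 + s\right) \left(10 + s\right) = \left(10 + s\right) \left(72 + s\right)$)
$q{\left(w \right)} = \frac{1}{135 + w}$
$\frac{q{\left(-121 \right)} + 27977}{-29760 + Z{\left(125,148 \right)}} = \frac{\frac{1}{135 - 121} + 27977}{-29760 + \left(720 + 125^{2} + 82 \cdot 125\right)} = \frac{\frac{1}{14} + 27977}{-29760 + \left(720 + 15625 + 10250\right)} = \frac{\frac{1}{14} + 27977}{-29760 + 26595} = \frac{391679}{14 \left(-3165\right)} = \frac{391679}{14} \left(- \frac{1}{3165}\right) = - \frac{391679}{44310}$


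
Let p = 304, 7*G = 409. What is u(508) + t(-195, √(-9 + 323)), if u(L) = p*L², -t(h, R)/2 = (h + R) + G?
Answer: 549162104/7 - 2*√314 ≈ 7.8452e+7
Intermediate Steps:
G = 409/7 (G = (⅐)*409 = 409/7 ≈ 58.429)
t(h, R) = -818/7 - 2*R - 2*h (t(h, R) = -2*((h + R) + 409/7) = -2*((R + h) + 409/7) = -2*(409/7 + R + h) = -818/7 - 2*R - 2*h)
u(L) = 304*L²
u(508) + t(-195, √(-9 + 323)) = 304*508² + (-818/7 - 2*√(-9 + 323) - 2*(-195)) = 304*258064 + (-818/7 - 2*√314 + 390) = 78451456 + (1912/7 - 2*√314) = 549162104/7 - 2*√314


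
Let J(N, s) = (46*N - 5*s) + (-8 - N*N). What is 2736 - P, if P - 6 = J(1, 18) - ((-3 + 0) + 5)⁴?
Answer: 2799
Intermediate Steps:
J(N, s) = -8 - N² - 5*s + 46*N (J(N, s) = (-5*s + 46*N) + (-8 - N²) = -8 - N² - 5*s + 46*N)
P = -63 (P = 6 + ((-8 - 1*1² - 5*18 + 46*1) - ((-3 + 0) + 5)⁴) = 6 + ((-8 - 1*1 - 90 + 46) - (-3 + 5)⁴) = 6 + ((-8 - 1 - 90 + 46) - 1*2⁴) = 6 + (-53 - 1*16) = 6 + (-53 - 16) = 6 - 69 = -63)
2736 - P = 2736 - 1*(-63) = 2736 + 63 = 2799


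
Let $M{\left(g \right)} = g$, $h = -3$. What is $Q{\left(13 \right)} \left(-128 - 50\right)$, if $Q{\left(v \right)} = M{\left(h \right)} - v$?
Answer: $2848$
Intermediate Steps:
$Q{\left(v \right)} = -3 - v$
$Q{\left(13 \right)} \left(-128 - 50\right) = \left(-3 - 13\right) \left(-128 - 50\right) = \left(-3 - 13\right) \left(-178\right) = \left(-16\right) \left(-178\right) = 2848$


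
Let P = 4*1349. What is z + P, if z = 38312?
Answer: 43708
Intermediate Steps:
P = 5396
z + P = 38312 + 5396 = 43708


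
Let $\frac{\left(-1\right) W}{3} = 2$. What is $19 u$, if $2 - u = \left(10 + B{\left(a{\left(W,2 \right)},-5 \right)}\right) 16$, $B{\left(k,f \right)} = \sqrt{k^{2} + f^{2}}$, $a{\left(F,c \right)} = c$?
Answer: $-3002 - 304 \sqrt{29} \approx -4639.1$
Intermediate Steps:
$W = -6$ ($W = \left(-3\right) 2 = -6$)
$B{\left(k,f \right)} = \sqrt{f^{2} + k^{2}}$
$u = -158 - 16 \sqrt{29}$ ($u = 2 - \left(10 + \sqrt{\left(-5\right)^{2} + 2^{2}}\right) 16 = 2 - \left(10 + \sqrt{25 + 4}\right) 16 = 2 - \left(10 + \sqrt{29}\right) 16 = 2 - \left(160 + 16 \sqrt{29}\right) = -158 - 16 \sqrt{29} \approx -244.16$)
$19 u = 19 \left(-158 - 16 \sqrt{29}\right) = -3002 - 304 \sqrt{29}$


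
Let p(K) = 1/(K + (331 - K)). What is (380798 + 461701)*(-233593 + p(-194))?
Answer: -65141417765718/331 ≈ -1.9680e+11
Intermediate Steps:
p(K) = 1/331
(380798 + 461701)*(-233593 + p(-194)) = (380798 + 461701)*(-233593 + 1/331) = 842499*(-77319282/331) = -65141417765718/331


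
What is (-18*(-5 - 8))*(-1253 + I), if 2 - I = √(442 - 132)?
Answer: -292734 - 234*√310 ≈ -2.9685e+5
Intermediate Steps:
I = 2 - √310 (I = 2 - √(442 - 132) = 2 - √310 ≈ -15.607)
(-18*(-5 - 8))*(-1253 + I) = (-18*(-5 - 8))*(-1253 + (2 - √310)) = (-18*(-13))*(-1251 - √310) = 234*(-1251 - √310) = -292734 - 234*√310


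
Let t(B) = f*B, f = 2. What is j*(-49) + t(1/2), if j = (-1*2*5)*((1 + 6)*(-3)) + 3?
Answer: -10436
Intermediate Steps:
t(B) = 2*B
j = 213 (j = (-2*5)*(7*(-3)) + 3 = -10*(-21) + 3 = 210 + 3 = 213)
j*(-49) + t(1/2) = 213*(-49) + 2/2 = -10437 + 2*(½) = -10437 + 1 = -10436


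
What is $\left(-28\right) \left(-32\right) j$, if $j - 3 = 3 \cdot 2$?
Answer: $8064$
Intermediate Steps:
$j = 9$ ($j = 3 + 3 \cdot 2 = 3 + 6 = 9$)
$\left(-28\right) \left(-32\right) j = \left(-28\right) \left(-32\right) 9 = 896 \cdot 9 = 8064$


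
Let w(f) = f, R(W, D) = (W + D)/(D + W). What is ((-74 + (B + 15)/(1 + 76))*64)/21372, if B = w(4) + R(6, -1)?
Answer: -90848/411411 ≈ -0.22082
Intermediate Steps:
R(W, D) = 1 (R(W, D) = (D + W)/(D + W) = 1)
B = 5 (B = 4 + 1 = 5)
((-74 + (B + 15)/(1 + 76))*64)/21372 = ((-74 + (5 + 15)/(1 + 76))*64)/21372 = ((-74 + 20/77)*64)*(1/21372) = -5678/77*64*(1/21372) = -363392/77*1/21372 = -90848/411411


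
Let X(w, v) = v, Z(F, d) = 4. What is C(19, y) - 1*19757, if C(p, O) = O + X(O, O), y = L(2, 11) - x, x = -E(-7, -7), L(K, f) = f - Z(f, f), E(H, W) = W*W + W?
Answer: -19659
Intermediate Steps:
E(H, W) = W + W² (E(H, W) = W² + W = W + W²)
L(K, f) = -4 + f (L(K, f) = f - 1*4 = f - 4 = -4 + f)
x = -42 (x = -(-7)*(1 - 7) = -(-7)*(-6) = -1*42 = -42)
y = 49 (y = (-4 + 11) - 1*(-42) = 7 + 42 = 49)
C(p, O) = 2*O (C(p, O) = O + O = 2*O)
C(19, y) - 1*19757 = 2*49 - 1*19757 = 98 - 19757 = -19659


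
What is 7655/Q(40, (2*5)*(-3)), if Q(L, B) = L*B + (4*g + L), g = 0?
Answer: -1531/232 ≈ -6.5991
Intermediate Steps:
Q(L, B) = L + B*L (Q(L, B) = L*B + (4*0 + L) = B*L + (0 + L) = B*L + L = L + B*L)
7655/Q(40, (2*5)*(-3)) = 7655/((40*(1 + (2*5)*(-3)))) = 7655/((40*(1 + 10*(-3)))) = 7655/((40*(1 - 30))) = 7655/((40*(-29))) = 7655/(-1160) = 7655*(-1/1160) = -1531/232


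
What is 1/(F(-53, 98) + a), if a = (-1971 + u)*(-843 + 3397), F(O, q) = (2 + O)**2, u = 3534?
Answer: 1/3994503 ≈ 2.5034e-7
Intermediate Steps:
a = 3991902 (a = (-1971 + 3534)*(-843 + 3397) = 1563*2554 = 3991902)
1/(F(-53, 98) + a) = 1/((2 - 53)**2 + 3991902) = 1/((-51)**2 + 3991902) = 1/(2601 + 3991902) = 1/3994503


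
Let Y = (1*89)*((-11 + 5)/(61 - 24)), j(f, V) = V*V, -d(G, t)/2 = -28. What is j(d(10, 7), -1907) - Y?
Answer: 134556547/37 ≈ 3.6367e+6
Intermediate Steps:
d(G, t) = 56 (d(G, t) = -2*(-28) = 56)
j(f, V) = V**2
Y = -534/37 (Y = 89*(-6/37) = -534/37 ≈ -14.432)
j(d(10, 7), -1907) - Y = (-1907)**2 - 1*(-534/37) = 3636649 + 534/37 = 134556547/37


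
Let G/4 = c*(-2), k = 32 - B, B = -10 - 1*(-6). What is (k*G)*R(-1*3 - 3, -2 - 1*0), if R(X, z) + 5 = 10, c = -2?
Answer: 2880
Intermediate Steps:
R(X, z) = 5 (R(X, z) = -5 + 10 = 5)
B = -4 (B = -10 + 6 = -4)
k = 36 (k = 32 - 1*(-4) = 32 + 4 = 36)
G = 16 (G = 4*(-2*(-2)) = 4*4 = 16)
(k*G)*R(-1*3 - 3, -2 - 1*0) = (36*16)*5 = 576*5 = 2880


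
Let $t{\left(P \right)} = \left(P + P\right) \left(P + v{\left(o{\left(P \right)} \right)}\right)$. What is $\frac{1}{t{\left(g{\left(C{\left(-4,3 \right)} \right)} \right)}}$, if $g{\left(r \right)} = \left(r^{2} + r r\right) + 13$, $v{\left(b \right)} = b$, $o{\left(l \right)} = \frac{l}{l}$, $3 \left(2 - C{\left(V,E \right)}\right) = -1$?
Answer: $\frac{81}{96320} \approx 0.00084095$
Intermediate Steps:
$C{\left(V,E \right)} = \frac{7}{3}$ ($C{\left(V,E \right)} = 2 - - \frac{1}{3} = 2 + \frac{1}{3} = \frac{7}{3}$)
$o{\left(l \right)} = 1$
$g{\left(r \right)} = 13 + 2 r^{2}$ ($g{\left(r \right)} = \left(r^{2} + r^{2}\right) + 13 = 2 r^{2} + 13 = 13 + 2 r^{2}$)
$t{\left(P \right)} = 2 P \left(1 + P\right)$ ($t{\left(P \right)} = \left(P + P\right) \left(P + 1\right) = 2 P \left(1 + P\right)$)
$\frac{1}{t{\left(g{\left(C{\left(-4,3 \right)} \right)} \right)}} = \frac{1}{2 \left(13 + 2 \left(\frac{7}{3}\right)^{2}\right) \left(1 + \left(13 + 2 \left(\frac{7}{3}\right)^{2}\right)\right)} = \frac{1}{2 \left(13 + 2 \cdot \frac{49}{9}\right) \left(1 + \left(13 + 2 \cdot \frac{49}{9}\right)\right)} = \frac{1}{2 \left(13 + \frac{98}{9}\right) \left(1 + \left(13 + \frac{98}{9}\right)\right)} = \frac{1}{2 \cdot \frac{215}{9} \left(1 + \frac{215}{9}\right)} = \frac{1}{2 \cdot \frac{215}{9} \cdot \frac{224}{9}} = \frac{1}{\frac{96320}{81}} = \frac{81}{96320}$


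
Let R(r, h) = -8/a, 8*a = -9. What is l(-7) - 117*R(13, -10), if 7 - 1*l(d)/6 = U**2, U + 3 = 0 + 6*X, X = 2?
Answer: -1276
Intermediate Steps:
a = -9/8 (a = (1/8)*(-9) = -9/8 ≈ -1.1250)
R(r, h) = 64/9 (R(r, h) = -8/(-9/8) = -8*(-8/9) = 64/9)
U = 9 (U = -3 + (0 + 6*2) = -3 + (0 + 12) = -3 + 12 = 9)
l(d) = -444 (l(d) = 42 - 6*9**2 = 42 - 6*81 = 42 - 486 = -444)
l(-7) - 117*R(13, -10) = -444 - 117*64/9 = -444 - 832 = -1276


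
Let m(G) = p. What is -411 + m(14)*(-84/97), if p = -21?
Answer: -38103/97 ≈ -392.81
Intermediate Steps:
m(G) = -21
-411 + m(14)*(-84/97) = -411 - (-1764)/97 = -411 - 21*(-84/97) = -411 + 1764/97 = -38103/97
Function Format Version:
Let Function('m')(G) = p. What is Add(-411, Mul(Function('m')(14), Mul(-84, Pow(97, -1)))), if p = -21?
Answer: Rational(-38103, 97) ≈ -392.81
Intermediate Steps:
Function('m')(G) = -21
Add(-411, Mul(Function('m')(14), Mul(-84, Pow(97, -1)))) = Add(-411, Mul(-21, Mul(-84, Pow(97, -1)))) = Add(-411, Mul(-21, Mul(-84, Rational(1, 97)))) = Add(-411, Mul(-21, Rational(-84, 97))) = Add(-411, Rational(1764, 97)) = Rational(-38103, 97)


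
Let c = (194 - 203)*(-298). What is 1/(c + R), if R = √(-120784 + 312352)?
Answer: 447/1166926 - √11973/1750389 ≈ 0.00032055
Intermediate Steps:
c = 2682 (c = -9*(-298) = 2682)
R = 4*√11973 (R = √191568 = 4*√11973 ≈ 437.68)
1/(c + R) = 1/(2682 + 4*√11973)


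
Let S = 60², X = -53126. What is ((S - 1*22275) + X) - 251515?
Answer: -323316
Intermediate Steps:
S = 3600
((S - 1*22275) + X) - 251515 = ((3600 - 1*22275) - 53126) - 251515 = ((3600 - 22275) - 53126) - 251515 = (-18675 - 53126) - 251515 = -71801 - 251515 = -323316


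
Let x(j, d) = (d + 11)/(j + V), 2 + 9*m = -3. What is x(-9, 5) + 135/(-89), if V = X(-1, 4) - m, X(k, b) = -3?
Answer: -26721/9167 ≈ -2.9149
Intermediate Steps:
m = -5/9 (m = -2/9 + (⅑)*(-3) = -2/9 - ⅓ = -5/9 ≈ -0.55556)
V = -22/9 (V = -3 - 1*(-5/9) = -3 + 5/9 = -22/9 ≈ -2.4444)
x(j, d) = (11 + d)/(-22/9 + j) (x(j, d) = (d + 11)/(j - 22/9) = (11 + d)/(-22/9 + j))
x(-9, 5) + 135/(-89) = 9*(11 + 5)/(-22 + 9*(-9)) + 135/(-89) = 9*16/(-22 - 81) - 1/89*135 = 9*16/(-103) - 135/89 = 9*(-1/103)*16 - 135/89 = -144/103 - 135/89 = -26721/9167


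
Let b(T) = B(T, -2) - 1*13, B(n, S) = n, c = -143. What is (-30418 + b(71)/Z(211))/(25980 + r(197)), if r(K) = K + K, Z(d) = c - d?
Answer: -5384015/4668198 ≈ -1.1533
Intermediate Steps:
Z(d) = -143 - d
b(T) = -13 + T (b(T) = T - 1*13 = T - 13 = -13 + T)
r(K) = 2*K
(-30418 + b(71)/Z(211))/(25980 + r(197)) = (-30418 + (-13 + 71)/(-143 - 1*211))/(25980 + 2*197) = (-30418 + 58/(-143 - 211))/(25980 + 394) = (-30418 + 58/(-354))/26374 = (-30418 + 58*(-1/354))*(1/26374) = (-30418 - 29/177)*(1/26374) = -5384015/177*1/26374 = -5384015/4668198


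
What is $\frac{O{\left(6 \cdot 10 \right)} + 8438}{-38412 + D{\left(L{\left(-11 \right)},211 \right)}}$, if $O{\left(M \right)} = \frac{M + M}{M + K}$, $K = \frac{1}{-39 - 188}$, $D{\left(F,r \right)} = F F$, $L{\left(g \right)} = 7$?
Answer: $- \frac{8841874}{40189669} \approx -0.22$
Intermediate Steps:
$D{\left(F,r \right)} = F^{2}$
$K = - \frac{1}{227}$ ($K = \frac{1}{-227} = - \frac{1}{227} \approx -0.0044053$)
$O{\left(M \right)} = \frac{2 M}{- \frac{1}{227} + M}$ ($O{\left(M \right)} = \frac{M + M}{M - \frac{1}{227}} = \frac{2 M}{- \frac{1}{227} + M}$)
$\frac{O{\left(6 \cdot 10 \right)} + 8438}{-38412 + D{\left(L{\left(-11 \right)},211 \right)}} = \frac{\frac{454 \cdot 6 \cdot 10}{-1 + 227 \cdot 6 \cdot 10} + 8438}{-38412 + 7^{2}} = \frac{454 \cdot 60 \frac{1}{-1 + 227 \cdot 60} + 8438}{-38412 + 49} = \frac{454 \cdot 60 \frac{1}{-1 + 13620} + 8438}{-38363} = \left(454 \cdot 60 \cdot \frac{1}{13619} + 8438\right) \left(- \frac{1}{38363}\right) = \left(\frac{27240}{13619} + 8438\right) \left(- \frac{1}{38363}\right) = \frac{114944362}{13619} \left(- \frac{1}{38363}\right) = - \frac{8841874}{40189669}$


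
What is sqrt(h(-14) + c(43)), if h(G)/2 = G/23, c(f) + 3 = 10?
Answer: sqrt(3059)/23 ≈ 2.4047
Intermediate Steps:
c(f) = 7 (c(f) = -3 + 10 = 7)
h(G) = 2*G/23 (h(G) = 2*(G/23) = 2*G/23)
sqrt(h(-14) + c(43)) = sqrt((2/23)*(-14) + 7) = sqrt(-28/23 + 7) = sqrt(133/23) = sqrt(3059)/23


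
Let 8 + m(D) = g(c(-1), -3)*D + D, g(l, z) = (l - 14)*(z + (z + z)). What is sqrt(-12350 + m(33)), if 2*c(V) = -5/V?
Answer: I*sqrt(35638)/2 ≈ 94.39*I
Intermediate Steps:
c(V) = -5/(2*V) (c(V) = (-5/V)/2 = -5/(2*V))
g(l, z) = 3*z*(-14 + l) (g(l, z) = (-14 + l)*(z + 2*z) = (-14 + l)*(3*z) = 3*z*(-14 + l))
m(D) = -8 + 209*D/2 (m(D) = -8 + ((3*(-3)*(-14 - 5/2/(-1)))*D + D) = -8 + ((3*(-3)*(-14 - 5/2*(-1)))*D + D) = -8 + ((3*(-3)*(-14 + 5/2))*D + D) = -8 + ((3*(-3)*(-23/2))*D + D) = -8 + (207*D/2 + D) = -8 + 209*D/2)
sqrt(-12350 + m(33)) = sqrt(-12350 + (-8 + (209/2)*33)) = sqrt(-12350 + (-8 + 6897/2)) = sqrt(-12350 + 6881/2) = sqrt(-17819/2) = I*sqrt(35638)/2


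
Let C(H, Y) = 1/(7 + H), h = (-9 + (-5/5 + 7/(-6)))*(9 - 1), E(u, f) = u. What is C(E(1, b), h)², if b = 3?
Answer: 1/64 ≈ 0.015625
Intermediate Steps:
h = -268/3 (h = (-9 + (-5*⅕ + 7*(-⅙)))*8 = (-9 + (-1 - 7/6))*8 = (-9 - 13/6)*8 = -67/6*8 = -268/3 ≈ -89.333)
C(E(1, b), h)² = (1/(7 + 1))² = (1/8)² = (⅛)² = 1/64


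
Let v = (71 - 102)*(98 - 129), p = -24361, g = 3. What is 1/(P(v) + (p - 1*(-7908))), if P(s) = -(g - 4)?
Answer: -1/16452 ≈ -6.0783e-5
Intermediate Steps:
v = 961 (v = -31*(-31) = 961)
P(s) = 1 (P(s) = -(3 - 4) = -1*(-1) = 1)
1/(P(v) + (p - 1*(-7908))) = 1/(1 + (-24361 - 1*(-7908))) = 1/(1 + (-24361 + 7908)) = 1/(1 - 16453) = 1/(-16452) = -1/16452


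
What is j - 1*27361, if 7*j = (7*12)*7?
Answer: -27277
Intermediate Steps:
j = 84 (j = ((7*12)*7)/7 = (84*7)/7 = (1/7)*588 = 84)
j - 1*27361 = 84 - 1*27361 = 84 - 27361 = -27277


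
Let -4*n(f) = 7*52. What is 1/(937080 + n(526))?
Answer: 1/936989 ≈ 1.0672e-6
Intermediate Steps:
n(f) = -91 (n(f) = -7*52/4 = -¼*364 = -91)
1/(937080 + n(526)) = 1/(937080 - 91) = 1/936989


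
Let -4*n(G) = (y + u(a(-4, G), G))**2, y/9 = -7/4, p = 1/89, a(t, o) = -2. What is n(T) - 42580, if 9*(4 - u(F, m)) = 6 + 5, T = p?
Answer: -220952809/5184 ≈ -42622.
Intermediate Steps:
p = 1/89 ≈ 0.011236
T = 1/89 ≈ 0.011236
u(F, m) = 25/9 (u(F, m) = 4 - (6 + 5)/9 = 4 - 1/9*11 = 4 - 11/9 = 25/9)
y = -63/4 (y = 9*(-7/4) = -63/4 ≈ -15.750)
n(G) = -218089/5184 (n(G) = -(-63/4 + 25/9)**2/4 = -(-467/36)**2/4 = -1/4*218089/1296 = -218089/5184)
n(T) - 42580 = -218089/5184 - 42580 = -220952809/5184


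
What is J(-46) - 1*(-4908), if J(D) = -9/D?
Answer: 225777/46 ≈ 4908.2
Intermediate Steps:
J(-46) - 1*(-4908) = -9/(-46) - 1*(-4908) = -9*(-1/46) + 4908 = 9/46 + 4908 = 225777/46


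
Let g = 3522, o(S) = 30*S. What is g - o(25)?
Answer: 2772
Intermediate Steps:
g - o(25) = 3522 - 30*25 = 3522 - 1*750 = 3522 - 750 = 2772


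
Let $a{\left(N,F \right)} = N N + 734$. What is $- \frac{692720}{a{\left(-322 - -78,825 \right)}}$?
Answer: $- \frac{9896}{861} \approx -11.494$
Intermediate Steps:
$a{\left(N,F \right)} = 734 + N^{2}$ ($a{\left(N,F \right)} = N^{2} + 734 = 734 + N^{2}$)
$- \frac{692720}{a{\left(-322 - -78,825 \right)}} = - \frac{692720}{734 + \left(-322 - -78\right)^{2}} = - \frac{692720}{734 + \left(-322 + 78\right)^{2}} = - \frac{692720}{734 + \left(-244\right)^{2}} = - \frac{692720}{734 + 59536} = - \frac{692720}{60270} = \left(-692720\right) \frac{1}{60270} = - \frac{9896}{861}$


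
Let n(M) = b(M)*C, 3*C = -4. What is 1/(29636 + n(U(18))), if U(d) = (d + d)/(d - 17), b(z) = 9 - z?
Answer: 1/29672 ≈ 3.3702e-5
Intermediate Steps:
U(d) = 2*d/(-17 + d) (U(d) = (2*d)/(-17 + d) = 2*d/(-17 + d))
C = -4/3 (C = (⅓)*(-4) = -4/3 ≈ -1.3333)
n(M) = -12 + 4*M/3 (n(M) = (9 - M)*(-4/3) = -12 + 4*M/3)
1/(29636 + n(U(18))) = 1/(29636 + (-12 + 4*(2*18/(-17 + 18))/3)) = 1/(29636 + (-12 + 4*(2*18/1)/3)) = 1/(29636 + (-12 + 4*(2*18*1)/3)) = 1/(29636 + (-12 + (4/3)*36)) = 1/(29636 + (-12 + 48)) = 1/(29636 + 36) = 1/29672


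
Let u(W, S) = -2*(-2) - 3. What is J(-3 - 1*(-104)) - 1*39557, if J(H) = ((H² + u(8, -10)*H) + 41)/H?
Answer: -3984914/101 ≈ -39455.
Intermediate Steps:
u(W, S) = 1 (u(W, S) = 4 - 3 = 1)
J(H) = (41 + H + H²)/H (J(H) = ((H² + 1*H) + 41)/H = ((H² + H) + 41)/H = ((H + H²) + 41)/H = (41 + H + H²)/H)
J(-3 - 1*(-104)) - 1*39557 = (1 + (-3 - 1*(-104)) + 41/(-3 - 1*(-104))) - 1*39557 = (1 + (-3 + 104) + 41/(-3 + 104)) - 39557 = (1 + 101 + 41/101) - 39557 = 10343/101 - 39557 = -3984914/101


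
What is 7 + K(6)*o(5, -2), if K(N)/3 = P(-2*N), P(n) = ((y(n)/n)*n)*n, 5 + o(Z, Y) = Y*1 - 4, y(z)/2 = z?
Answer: -9497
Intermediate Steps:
y(z) = 2*z
o(Z, Y) = -9 + Y (o(Z, Y) = -5 + (Y*1 - 4) = -5 + (Y - 4) = -5 + (-4 + Y) = -9 + Y)
P(n) = 2*n² (P(n) = (((2*n)/n)*n)*n = (2*n)*n = 2*n²)
K(N) = 24*N² (K(N) = 3*(2*(-2*N)²) = 3*(2*(4*N²)) = 3*(8*N²) = 24*N²)
7 + K(6)*o(5, -2) = 7 + (24*6²)*(-9 - 2) = 7 + (24*36)*(-11) = 7 + 864*(-11) = 7 - 9504 = -9497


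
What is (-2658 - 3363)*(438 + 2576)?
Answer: -18147294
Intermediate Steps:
(-2658 - 3363)*(438 + 2576) = -6021*3014 = -18147294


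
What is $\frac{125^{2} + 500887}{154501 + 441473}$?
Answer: $\frac{258256}{297987} \approx 0.86667$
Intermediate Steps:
$\frac{125^{2} + 500887}{154501 + 441473} = \frac{15625 + 500887}{595974} = 516512 \cdot \frac{1}{595974} = \frac{258256}{297987}$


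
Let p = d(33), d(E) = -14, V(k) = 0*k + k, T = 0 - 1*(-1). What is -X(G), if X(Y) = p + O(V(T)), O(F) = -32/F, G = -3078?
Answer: 46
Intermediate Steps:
T = 1 (T = 0 + 1 = 1)
V(k) = k (V(k) = 0 + k = k)
p = -14
X(Y) = -46 (X(Y) = -14 - 32/1 = -14 - 32*1 = -14 - 32 = -46)
-X(G) = -1*(-46) = 46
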